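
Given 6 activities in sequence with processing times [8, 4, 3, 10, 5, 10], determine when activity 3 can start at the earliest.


Activity 3 starts after activities 1 through 2 complete.
Predecessor durations: [8, 4]
ES = 8 + 4 = 12

12


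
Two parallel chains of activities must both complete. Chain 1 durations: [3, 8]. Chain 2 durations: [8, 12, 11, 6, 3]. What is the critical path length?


Path A total = 3 + 8 = 11
Path B total = 8 + 12 + 11 + 6 + 3 = 40
Critical path = longest path = max(11, 40) = 40

40


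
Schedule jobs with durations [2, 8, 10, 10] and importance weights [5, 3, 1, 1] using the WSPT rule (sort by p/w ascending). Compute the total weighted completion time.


Compute p/w ratios and sort ascending (WSPT): [(2, 5), (8, 3), (10, 1), (10, 1)]
Compute weighted completion times:
  Job (p=2,w=5): C=2, w*C=5*2=10
  Job (p=8,w=3): C=10, w*C=3*10=30
  Job (p=10,w=1): C=20, w*C=1*20=20
  Job (p=10,w=1): C=30, w*C=1*30=30
Total weighted completion time = 90

90


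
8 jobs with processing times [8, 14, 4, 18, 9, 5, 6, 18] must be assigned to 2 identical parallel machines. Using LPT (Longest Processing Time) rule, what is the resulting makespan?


Sort jobs in decreasing order (LPT): [18, 18, 14, 9, 8, 6, 5, 4]
Assign each job to the least loaded machine:
  Machine 1: jobs [18, 14, 6, 4], load = 42
  Machine 2: jobs [18, 9, 8, 5], load = 40
Makespan = max load = 42

42


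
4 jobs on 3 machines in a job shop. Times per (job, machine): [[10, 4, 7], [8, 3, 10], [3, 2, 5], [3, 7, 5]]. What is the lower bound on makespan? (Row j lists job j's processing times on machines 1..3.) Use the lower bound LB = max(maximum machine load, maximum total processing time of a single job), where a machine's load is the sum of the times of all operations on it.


Machine loads:
  Machine 1: 10 + 8 + 3 + 3 = 24
  Machine 2: 4 + 3 + 2 + 7 = 16
  Machine 3: 7 + 10 + 5 + 5 = 27
Max machine load = 27
Job totals:
  Job 1: 21
  Job 2: 21
  Job 3: 10
  Job 4: 15
Max job total = 21
Lower bound = max(27, 21) = 27

27


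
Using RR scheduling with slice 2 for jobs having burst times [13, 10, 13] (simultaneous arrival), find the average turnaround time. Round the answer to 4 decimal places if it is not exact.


Time quantum = 2
Execution trace:
  J1 runs 2 units, time = 2
  J2 runs 2 units, time = 4
  J3 runs 2 units, time = 6
  J1 runs 2 units, time = 8
  J2 runs 2 units, time = 10
  J3 runs 2 units, time = 12
  J1 runs 2 units, time = 14
  J2 runs 2 units, time = 16
  J3 runs 2 units, time = 18
  J1 runs 2 units, time = 20
  J2 runs 2 units, time = 22
  J3 runs 2 units, time = 24
  J1 runs 2 units, time = 26
  J2 runs 2 units, time = 28
  J3 runs 2 units, time = 30
  J1 runs 2 units, time = 32
  J3 runs 2 units, time = 34
  J1 runs 1 units, time = 35
  J3 runs 1 units, time = 36
Finish times: [35, 28, 36]
Average turnaround = 99/3 = 33.0

33.0


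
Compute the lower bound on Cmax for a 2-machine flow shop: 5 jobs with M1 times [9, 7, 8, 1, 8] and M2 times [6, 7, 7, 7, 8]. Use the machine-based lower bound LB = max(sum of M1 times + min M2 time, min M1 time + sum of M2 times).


LB1 = sum(M1 times) + min(M2 times) = 33 + 6 = 39
LB2 = min(M1 times) + sum(M2 times) = 1 + 35 = 36
Lower bound = max(LB1, LB2) = max(39, 36) = 39

39


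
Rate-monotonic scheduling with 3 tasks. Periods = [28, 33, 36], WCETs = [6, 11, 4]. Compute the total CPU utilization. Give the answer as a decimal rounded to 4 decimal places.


Compute individual utilizations (exact fractions):
  Task 1: C/T = 6/28 = 3/14 (approx. 0.2143)
  Task 2: C/T = 11/33 = 1/3 (approx. 0.3333)
  Task 3: C/T = 4/36 = 1/9 (approx. 0.1111)
Total utilization U = 3/14 + 1/3 + 1/9 = 83/126
Rounded to 4 decimal places: U = 0.6587
RM (Liu & Layland) bound for 3 tasks = 0.779763; compare with U = 83/126 (approx. 0.658730)
U <= bound, so schedulable by RM sufficient condition.

0.6587


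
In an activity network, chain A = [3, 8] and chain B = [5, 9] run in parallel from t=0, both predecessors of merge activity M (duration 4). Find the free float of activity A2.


ES(A2) = sum of predecessors on chain A = 3
EF(A2) = ES + duration = 3 + 8 = 11
Successor of A2 is M. ES(M) = max(sum(A), sum(B)) = max(11, 14) = 14
Free float = ES(successor) - EF(current) = 14 - 11 = 3

3


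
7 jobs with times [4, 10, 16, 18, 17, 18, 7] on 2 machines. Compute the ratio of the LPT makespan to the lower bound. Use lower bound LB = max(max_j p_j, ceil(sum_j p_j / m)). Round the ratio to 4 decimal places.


LPT order: [18, 18, 17, 16, 10, 7, 4]
Machine loads after assignment: [46, 44]
LPT makespan = 46
Lower bound = max(max_job, ceil(total/2)) = max(18, 45) = 45
Ratio = 46 / 45 = 1.0222

1.0222


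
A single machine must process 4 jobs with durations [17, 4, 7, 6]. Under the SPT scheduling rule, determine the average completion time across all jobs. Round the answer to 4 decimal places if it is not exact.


Sort jobs by processing time (SPT order): [4, 6, 7, 17]
Compute completion times sequentially:
  Job 1: processing = 4, completes at 4
  Job 2: processing = 6, completes at 10
  Job 3: processing = 7, completes at 17
  Job 4: processing = 17, completes at 34
Sum of completion times = 65
Average completion time = 65/4 = 16.25

16.25


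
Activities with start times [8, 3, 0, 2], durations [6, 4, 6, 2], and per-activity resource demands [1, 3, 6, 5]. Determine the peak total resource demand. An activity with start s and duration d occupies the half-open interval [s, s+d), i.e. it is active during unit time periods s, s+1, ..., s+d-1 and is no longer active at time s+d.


Each activity i is active on [start_i, start_i + duration_i).
Compute total resource usage per time slot:
  t=0: active resources = [6], total = 6
  t=1: active resources = [6], total = 6
  t=2: active resources = [6, 5], total = 11
  t=3: active resources = [3, 6, 5], total = 14
  t=4: active resources = [3, 6], total = 9
  t=5: active resources = [3, 6], total = 9
  t=6: active resources = [3], total = 3
  t=7: active resources = [], total = 0
  t=8: active resources = [1], total = 1
  t=9: active resources = [1], total = 1
  t=10: active resources = [1], total = 1
  t=11: active resources = [1], total = 1
  t=12: active resources = [1], total = 1
  t=13: active resources = [1], total = 1
Peak resource demand = 14

14


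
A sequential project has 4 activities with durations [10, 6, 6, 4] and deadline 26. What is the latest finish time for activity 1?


LF(activity 1) = deadline - sum of successor durations
Successors: activities 2 through 4 with durations [6, 6, 4]
Sum of successor durations = 16
LF = 26 - 16 = 10

10


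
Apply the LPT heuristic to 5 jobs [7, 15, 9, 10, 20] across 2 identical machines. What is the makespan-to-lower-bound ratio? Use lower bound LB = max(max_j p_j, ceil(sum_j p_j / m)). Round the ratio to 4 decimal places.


LPT order: [20, 15, 10, 9, 7]
Machine loads after assignment: [29, 32]
LPT makespan = 32
Lower bound = max(max_job, ceil(total/2)) = max(20, 31) = 31
Ratio = 32 / 31 = 1.0323

1.0323


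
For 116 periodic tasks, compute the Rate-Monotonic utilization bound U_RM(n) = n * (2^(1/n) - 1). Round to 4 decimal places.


Compute 2^(1/116) = 1.0059932951
Subtract 1: 1.0059932951 - 1 = 0.0059932951
Multiply by n: 116 * 0.0059932951 = 0.6952222316
Round to 4 dp: 0.6952

0.6952


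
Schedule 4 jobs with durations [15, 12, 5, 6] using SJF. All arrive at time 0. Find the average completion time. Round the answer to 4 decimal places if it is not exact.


SJF order (ascending): [5, 6, 12, 15]
Completion times:
  Job 1: burst=5, C=5
  Job 2: burst=6, C=11
  Job 3: burst=12, C=23
  Job 4: burst=15, C=38
Average completion = 77/4 = 19.25

19.25


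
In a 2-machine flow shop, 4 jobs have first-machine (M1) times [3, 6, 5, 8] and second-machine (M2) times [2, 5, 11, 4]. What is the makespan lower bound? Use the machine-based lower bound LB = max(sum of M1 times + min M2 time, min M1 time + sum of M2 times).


LB1 = sum(M1 times) + min(M2 times) = 22 + 2 = 24
LB2 = min(M1 times) + sum(M2 times) = 3 + 22 = 25
Lower bound = max(LB1, LB2) = max(24, 25) = 25

25


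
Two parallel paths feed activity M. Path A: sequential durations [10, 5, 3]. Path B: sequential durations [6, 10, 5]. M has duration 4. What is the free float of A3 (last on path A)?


ES(A3) = sum of predecessors on chain A = 15
EF(A3) = ES + duration = 15 + 3 = 18
Successor of A3 is M. ES(M) = max(sum(A), sum(B)) = max(18, 21) = 21
Free float = ES(successor) - EF(current) = 21 - 18 = 3

3


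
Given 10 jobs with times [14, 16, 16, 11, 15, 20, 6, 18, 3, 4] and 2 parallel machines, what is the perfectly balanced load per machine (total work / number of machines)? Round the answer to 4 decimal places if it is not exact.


Total processing time = 14 + 16 + 16 + 11 + 15 + 20 + 6 + 18 + 3 + 4 = 123
Number of machines = 2
Ideal balanced load = 123 / 2 = 61.5

61.5


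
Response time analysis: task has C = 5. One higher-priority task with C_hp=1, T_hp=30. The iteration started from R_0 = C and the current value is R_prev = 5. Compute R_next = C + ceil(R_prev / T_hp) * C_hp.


R_next = C + ceil(R_prev / T_hp) * C_hp
ceil(5 / 30) = ceil(0.1667) = 1
Interference = 1 * 1 = 1
R_next = 5 + 1 = 6

6


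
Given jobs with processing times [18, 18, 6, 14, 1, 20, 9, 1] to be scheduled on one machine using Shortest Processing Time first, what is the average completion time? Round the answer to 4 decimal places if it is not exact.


Sort jobs by processing time (SPT order): [1, 1, 6, 9, 14, 18, 18, 20]
Compute completion times sequentially:
  Job 1: processing = 1, completes at 1
  Job 2: processing = 1, completes at 2
  Job 3: processing = 6, completes at 8
  Job 4: processing = 9, completes at 17
  Job 5: processing = 14, completes at 31
  Job 6: processing = 18, completes at 49
  Job 7: processing = 18, completes at 67
  Job 8: processing = 20, completes at 87
Sum of completion times = 262
Average completion time = 262/8 = 32.75

32.75


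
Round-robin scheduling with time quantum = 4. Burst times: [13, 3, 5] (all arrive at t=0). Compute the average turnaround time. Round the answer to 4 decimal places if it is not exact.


Time quantum = 4
Execution trace:
  J1 runs 4 units, time = 4
  J2 runs 3 units, time = 7
  J3 runs 4 units, time = 11
  J1 runs 4 units, time = 15
  J3 runs 1 units, time = 16
  J1 runs 4 units, time = 20
  J1 runs 1 units, time = 21
Finish times: [21, 7, 16]
Average turnaround = 44/3 = 14.6667

14.6667


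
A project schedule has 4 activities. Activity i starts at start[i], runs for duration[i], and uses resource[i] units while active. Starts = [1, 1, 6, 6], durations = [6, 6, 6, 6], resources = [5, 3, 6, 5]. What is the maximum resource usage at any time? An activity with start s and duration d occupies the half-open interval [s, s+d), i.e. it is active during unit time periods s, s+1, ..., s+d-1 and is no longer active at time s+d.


Each activity i is active on [start_i, start_i + duration_i).
Compute total resource usage per time slot:
  t=0: active resources = [], total = 0
  t=1: active resources = [5, 3], total = 8
  t=2: active resources = [5, 3], total = 8
  t=3: active resources = [5, 3], total = 8
  t=4: active resources = [5, 3], total = 8
  t=5: active resources = [5, 3], total = 8
  t=6: active resources = [5, 3, 6, 5], total = 19
  t=7: active resources = [6, 5], total = 11
  t=8: active resources = [6, 5], total = 11
  t=9: active resources = [6, 5], total = 11
  t=10: active resources = [6, 5], total = 11
  t=11: active resources = [6, 5], total = 11
Peak resource demand = 19

19


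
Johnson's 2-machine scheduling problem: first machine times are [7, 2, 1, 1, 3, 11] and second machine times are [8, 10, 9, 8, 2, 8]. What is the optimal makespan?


Apply Johnson's rule:
  Group 1 (a <= b): [(3, 1, 9), (4, 1, 8), (2, 2, 10), (1, 7, 8)]
  Group 2 (a > b): [(6, 11, 8), (5, 3, 2)]
Optimal job order: [3, 4, 2, 1, 6, 5]
Schedule:
  Job 3: M1 done at 1, M2 done at 10
  Job 4: M1 done at 2, M2 done at 18
  Job 2: M1 done at 4, M2 done at 28
  Job 1: M1 done at 11, M2 done at 36
  Job 6: M1 done at 22, M2 done at 44
  Job 5: M1 done at 25, M2 done at 46
Makespan = 46

46


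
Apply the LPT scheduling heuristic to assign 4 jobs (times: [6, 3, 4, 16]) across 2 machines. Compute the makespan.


Sort jobs in decreasing order (LPT): [16, 6, 4, 3]
Assign each job to the least loaded machine:
  Machine 1: jobs [16], load = 16
  Machine 2: jobs [6, 4, 3], load = 13
Makespan = max load = 16

16


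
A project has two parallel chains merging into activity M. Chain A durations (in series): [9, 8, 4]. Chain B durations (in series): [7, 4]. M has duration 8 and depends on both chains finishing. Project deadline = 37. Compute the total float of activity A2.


Forward pass: ES(A2) = sum of predecessors on chain A = 9
EF = ES + duration = 9 + 8 = 17
Backward pass: LF(M) = deadline = 37; LS(M) = 37 - 8 = 29
LF(A2) = LS(M) - sum(successors on chain A) = 29 - 4 = 25
LS = LF - duration = 25 - 8 = 17
Total float = LS - ES = 17 - 9 = 8

8


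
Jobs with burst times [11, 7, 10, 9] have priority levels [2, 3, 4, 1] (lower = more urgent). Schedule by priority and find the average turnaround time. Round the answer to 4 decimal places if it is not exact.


Sort by priority (ascending = highest first):
Order: [(1, 9), (2, 11), (3, 7), (4, 10)]
Completion times:
  Priority 1, burst=9, C=9
  Priority 2, burst=11, C=20
  Priority 3, burst=7, C=27
  Priority 4, burst=10, C=37
Average turnaround = 93/4 = 23.25

23.25


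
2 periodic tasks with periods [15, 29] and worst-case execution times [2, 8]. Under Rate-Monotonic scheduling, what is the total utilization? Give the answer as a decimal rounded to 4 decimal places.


Compute individual utilizations (exact fractions):
  Task 1: C/T = 2/15 (approx. 0.1333)
  Task 2: C/T = 8/29 (approx. 0.2759)
Total utilization U = 2/15 + 8/29 = 178/435
Rounded to 4 decimal places: U = 0.4092
RM (Liu & Layland) bound for 2 tasks = 0.828427; compare with U = 178/435 (approx. 0.409195)
U <= bound, so schedulable by RM sufficient condition.

0.4092


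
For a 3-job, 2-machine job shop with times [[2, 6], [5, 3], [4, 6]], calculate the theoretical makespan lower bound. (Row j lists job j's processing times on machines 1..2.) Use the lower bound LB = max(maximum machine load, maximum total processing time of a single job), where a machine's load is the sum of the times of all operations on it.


Machine loads:
  Machine 1: 2 + 5 + 4 = 11
  Machine 2: 6 + 3 + 6 = 15
Max machine load = 15
Job totals:
  Job 1: 8
  Job 2: 8
  Job 3: 10
Max job total = 10
Lower bound = max(15, 10) = 15

15


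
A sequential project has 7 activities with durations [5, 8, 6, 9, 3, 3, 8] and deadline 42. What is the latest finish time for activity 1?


LF(activity 1) = deadline - sum of successor durations
Successors: activities 2 through 7 with durations [8, 6, 9, 3, 3, 8]
Sum of successor durations = 37
LF = 42 - 37 = 5

5


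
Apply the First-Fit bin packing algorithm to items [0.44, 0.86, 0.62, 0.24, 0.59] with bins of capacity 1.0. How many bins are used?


Place items sequentially using First-Fit:
  Item 0.44 -> new Bin 1
  Item 0.86 -> new Bin 2
  Item 0.62 -> new Bin 3
  Item 0.24 -> Bin 1 (now 0.68)
  Item 0.59 -> new Bin 4
Total bins used = 4

4


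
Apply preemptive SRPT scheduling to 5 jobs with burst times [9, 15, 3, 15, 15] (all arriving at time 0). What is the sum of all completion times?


Since all jobs arrive at t=0, SRPT equals SPT ordering.
SPT order: [3, 9, 15, 15, 15]
Completion times:
  Job 1: p=3, C=3
  Job 2: p=9, C=12
  Job 3: p=15, C=27
  Job 4: p=15, C=42
  Job 5: p=15, C=57
Total completion time = 3 + 12 + 27 + 42 + 57 = 141

141


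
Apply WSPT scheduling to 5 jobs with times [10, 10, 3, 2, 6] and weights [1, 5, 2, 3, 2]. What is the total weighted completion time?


Compute p/w ratios and sort ascending (WSPT): [(2, 3), (3, 2), (10, 5), (6, 2), (10, 1)]
Compute weighted completion times:
  Job (p=2,w=3): C=2, w*C=3*2=6
  Job (p=3,w=2): C=5, w*C=2*5=10
  Job (p=10,w=5): C=15, w*C=5*15=75
  Job (p=6,w=2): C=21, w*C=2*21=42
  Job (p=10,w=1): C=31, w*C=1*31=31
Total weighted completion time = 164

164


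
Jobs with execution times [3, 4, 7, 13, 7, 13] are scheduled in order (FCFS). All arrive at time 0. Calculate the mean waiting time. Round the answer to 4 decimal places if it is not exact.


FCFS order (as given): [3, 4, 7, 13, 7, 13]
Waiting times:
  Job 1: wait = 0
  Job 2: wait = 3
  Job 3: wait = 7
  Job 4: wait = 14
  Job 5: wait = 27
  Job 6: wait = 34
Sum of waiting times = 85
Average waiting time = 85/6 = 14.1667

14.1667


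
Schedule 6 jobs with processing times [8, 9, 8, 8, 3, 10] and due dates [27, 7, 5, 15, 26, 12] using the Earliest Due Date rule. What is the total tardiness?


Sort by due date (EDD order): [(8, 5), (9, 7), (10, 12), (8, 15), (3, 26), (8, 27)]
Compute completion times and tardiness:
  Job 1: p=8, d=5, C=8, tardiness=max(0,8-5)=3
  Job 2: p=9, d=7, C=17, tardiness=max(0,17-7)=10
  Job 3: p=10, d=12, C=27, tardiness=max(0,27-12)=15
  Job 4: p=8, d=15, C=35, tardiness=max(0,35-15)=20
  Job 5: p=3, d=26, C=38, tardiness=max(0,38-26)=12
  Job 6: p=8, d=27, C=46, tardiness=max(0,46-27)=19
Total tardiness = 79

79


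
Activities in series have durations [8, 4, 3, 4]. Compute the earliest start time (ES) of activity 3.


Activity 3 starts after activities 1 through 2 complete.
Predecessor durations: [8, 4]
ES = 8 + 4 = 12

12


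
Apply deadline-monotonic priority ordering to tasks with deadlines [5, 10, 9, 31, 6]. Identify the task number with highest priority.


Sort tasks by relative deadline (ascending):
  Task 1: deadline = 5
  Task 5: deadline = 6
  Task 3: deadline = 9
  Task 2: deadline = 10
  Task 4: deadline = 31
Priority order (highest first): [1, 5, 3, 2, 4]
Highest priority task = 1

1


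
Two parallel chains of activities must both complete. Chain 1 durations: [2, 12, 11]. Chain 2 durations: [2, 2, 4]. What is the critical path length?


Path A total = 2 + 12 + 11 = 25
Path B total = 2 + 2 + 4 = 8
Critical path = longest path = max(25, 8) = 25

25


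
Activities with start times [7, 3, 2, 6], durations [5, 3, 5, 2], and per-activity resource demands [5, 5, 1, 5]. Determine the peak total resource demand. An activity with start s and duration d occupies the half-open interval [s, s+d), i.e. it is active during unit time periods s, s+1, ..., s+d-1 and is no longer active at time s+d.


Each activity i is active on [start_i, start_i + duration_i).
Compute total resource usage per time slot:
  t=0: active resources = [], total = 0
  t=1: active resources = [], total = 0
  t=2: active resources = [1], total = 1
  t=3: active resources = [5, 1], total = 6
  t=4: active resources = [5, 1], total = 6
  t=5: active resources = [5, 1], total = 6
  t=6: active resources = [1, 5], total = 6
  t=7: active resources = [5, 5], total = 10
  t=8: active resources = [5], total = 5
  t=9: active resources = [5], total = 5
  t=10: active resources = [5], total = 5
  t=11: active resources = [5], total = 5
Peak resource demand = 10

10


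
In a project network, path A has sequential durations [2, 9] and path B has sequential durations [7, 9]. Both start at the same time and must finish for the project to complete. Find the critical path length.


Path A total = 2 + 9 = 11
Path B total = 7 + 9 = 16
Critical path = longest path = max(11, 16) = 16

16


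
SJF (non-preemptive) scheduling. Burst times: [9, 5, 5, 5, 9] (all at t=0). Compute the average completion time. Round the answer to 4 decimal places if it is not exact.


SJF order (ascending): [5, 5, 5, 9, 9]
Completion times:
  Job 1: burst=5, C=5
  Job 2: burst=5, C=10
  Job 3: burst=5, C=15
  Job 4: burst=9, C=24
  Job 5: burst=9, C=33
Average completion = 87/5 = 17.4

17.4


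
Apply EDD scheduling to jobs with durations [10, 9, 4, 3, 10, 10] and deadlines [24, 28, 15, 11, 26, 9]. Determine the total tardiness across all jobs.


Sort by due date (EDD order): [(10, 9), (3, 11), (4, 15), (10, 24), (10, 26), (9, 28)]
Compute completion times and tardiness:
  Job 1: p=10, d=9, C=10, tardiness=max(0,10-9)=1
  Job 2: p=3, d=11, C=13, tardiness=max(0,13-11)=2
  Job 3: p=4, d=15, C=17, tardiness=max(0,17-15)=2
  Job 4: p=10, d=24, C=27, tardiness=max(0,27-24)=3
  Job 5: p=10, d=26, C=37, tardiness=max(0,37-26)=11
  Job 6: p=9, d=28, C=46, tardiness=max(0,46-28)=18
Total tardiness = 37

37


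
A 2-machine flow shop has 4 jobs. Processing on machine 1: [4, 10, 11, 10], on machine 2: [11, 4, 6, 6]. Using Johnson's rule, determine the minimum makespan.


Apply Johnson's rule:
  Group 1 (a <= b): [(1, 4, 11)]
  Group 2 (a > b): [(3, 11, 6), (4, 10, 6), (2, 10, 4)]
Optimal job order: [1, 3, 4, 2]
Schedule:
  Job 1: M1 done at 4, M2 done at 15
  Job 3: M1 done at 15, M2 done at 21
  Job 4: M1 done at 25, M2 done at 31
  Job 2: M1 done at 35, M2 done at 39
Makespan = 39

39


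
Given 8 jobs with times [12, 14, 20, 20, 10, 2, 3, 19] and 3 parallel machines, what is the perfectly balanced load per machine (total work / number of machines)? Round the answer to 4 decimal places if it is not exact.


Total processing time = 12 + 14 + 20 + 20 + 10 + 2 + 3 + 19 = 100
Number of machines = 3
Ideal balanced load = 100 / 3 = 33.3333

33.3333


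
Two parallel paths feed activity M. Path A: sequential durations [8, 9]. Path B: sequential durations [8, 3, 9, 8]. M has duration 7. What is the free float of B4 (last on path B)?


ES(B4) = sum of predecessors on chain B = 20
EF(B4) = ES + duration = 20 + 8 = 28
Successor of B4 is M. ES(M) = max(sum(A), sum(B)) = max(17, 28) = 28
Free float = ES(successor) - EF(current) = 28 - 28 = 0

0


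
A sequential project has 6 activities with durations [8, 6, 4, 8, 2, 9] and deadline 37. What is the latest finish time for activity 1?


LF(activity 1) = deadline - sum of successor durations
Successors: activities 2 through 6 with durations [6, 4, 8, 2, 9]
Sum of successor durations = 29
LF = 37 - 29 = 8

8


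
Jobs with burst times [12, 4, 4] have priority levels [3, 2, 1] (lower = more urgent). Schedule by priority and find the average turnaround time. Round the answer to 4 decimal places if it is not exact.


Sort by priority (ascending = highest first):
Order: [(1, 4), (2, 4), (3, 12)]
Completion times:
  Priority 1, burst=4, C=4
  Priority 2, burst=4, C=8
  Priority 3, burst=12, C=20
Average turnaround = 32/3 = 10.6667

10.6667


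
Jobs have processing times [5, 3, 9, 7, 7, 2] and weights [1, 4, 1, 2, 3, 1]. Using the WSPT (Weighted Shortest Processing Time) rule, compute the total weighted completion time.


Compute p/w ratios and sort ascending (WSPT): [(3, 4), (2, 1), (7, 3), (7, 2), (5, 1), (9, 1)]
Compute weighted completion times:
  Job (p=3,w=4): C=3, w*C=4*3=12
  Job (p=2,w=1): C=5, w*C=1*5=5
  Job (p=7,w=3): C=12, w*C=3*12=36
  Job (p=7,w=2): C=19, w*C=2*19=38
  Job (p=5,w=1): C=24, w*C=1*24=24
  Job (p=9,w=1): C=33, w*C=1*33=33
Total weighted completion time = 148

148


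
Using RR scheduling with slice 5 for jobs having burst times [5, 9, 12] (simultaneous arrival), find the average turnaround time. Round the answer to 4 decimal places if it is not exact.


Time quantum = 5
Execution trace:
  J1 runs 5 units, time = 5
  J2 runs 5 units, time = 10
  J3 runs 5 units, time = 15
  J2 runs 4 units, time = 19
  J3 runs 5 units, time = 24
  J3 runs 2 units, time = 26
Finish times: [5, 19, 26]
Average turnaround = 50/3 = 16.6667

16.6667


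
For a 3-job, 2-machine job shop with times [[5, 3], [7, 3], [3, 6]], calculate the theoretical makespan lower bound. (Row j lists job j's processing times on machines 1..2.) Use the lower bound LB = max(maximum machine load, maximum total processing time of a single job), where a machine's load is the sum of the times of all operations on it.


Machine loads:
  Machine 1: 5 + 7 + 3 = 15
  Machine 2: 3 + 3 + 6 = 12
Max machine load = 15
Job totals:
  Job 1: 8
  Job 2: 10
  Job 3: 9
Max job total = 10
Lower bound = max(15, 10) = 15

15


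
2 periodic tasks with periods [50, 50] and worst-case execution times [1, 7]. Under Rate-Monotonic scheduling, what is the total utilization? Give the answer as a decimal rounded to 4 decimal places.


Compute individual utilizations (exact fractions):
  Task 1: C/T = 1/50 (approx. 0.02)
  Task 2: C/T = 7/50 (approx. 0.14)
Total utilization U = 1/50 + 7/50 = 4/25
Rounded to 4 decimal places: U = 0.1600
RM (Liu & Layland) bound for 2 tasks = 0.828427; compare with U = 4/25 (approx. 0.160000)
U <= bound, so schedulable by RM sufficient condition.

0.1600


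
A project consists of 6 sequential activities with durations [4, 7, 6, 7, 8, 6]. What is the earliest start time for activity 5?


Activity 5 starts after activities 1 through 4 complete.
Predecessor durations: [4, 7, 6, 7]
ES = 4 + 7 + 6 + 7 = 24

24


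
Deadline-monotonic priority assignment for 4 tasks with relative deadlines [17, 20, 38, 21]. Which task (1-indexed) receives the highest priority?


Sort tasks by relative deadline (ascending):
  Task 1: deadline = 17
  Task 2: deadline = 20
  Task 4: deadline = 21
  Task 3: deadline = 38
Priority order (highest first): [1, 2, 4, 3]
Highest priority task = 1

1


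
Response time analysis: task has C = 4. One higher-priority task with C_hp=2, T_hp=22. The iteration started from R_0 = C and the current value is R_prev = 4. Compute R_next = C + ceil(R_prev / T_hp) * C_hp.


R_next = C + ceil(R_prev / T_hp) * C_hp
ceil(4 / 22) = ceil(0.1818) = 1
Interference = 1 * 2 = 2
R_next = 4 + 2 = 6

6


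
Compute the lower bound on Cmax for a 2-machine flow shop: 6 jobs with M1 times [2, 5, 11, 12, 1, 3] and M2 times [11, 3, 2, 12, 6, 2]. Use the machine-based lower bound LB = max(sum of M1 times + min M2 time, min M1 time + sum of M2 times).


LB1 = sum(M1 times) + min(M2 times) = 34 + 2 = 36
LB2 = min(M1 times) + sum(M2 times) = 1 + 36 = 37
Lower bound = max(LB1, LB2) = max(36, 37) = 37

37


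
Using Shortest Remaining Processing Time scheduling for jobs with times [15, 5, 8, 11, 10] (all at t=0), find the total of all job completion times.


Since all jobs arrive at t=0, SRPT equals SPT ordering.
SPT order: [5, 8, 10, 11, 15]
Completion times:
  Job 1: p=5, C=5
  Job 2: p=8, C=13
  Job 3: p=10, C=23
  Job 4: p=11, C=34
  Job 5: p=15, C=49
Total completion time = 5 + 13 + 23 + 34 + 49 = 124

124


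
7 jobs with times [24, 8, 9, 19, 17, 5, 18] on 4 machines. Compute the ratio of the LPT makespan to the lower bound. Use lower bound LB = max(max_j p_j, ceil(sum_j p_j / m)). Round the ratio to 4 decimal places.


LPT order: [24, 19, 18, 17, 9, 8, 5]
Machine loads after assignment: [24, 24, 26, 26]
LPT makespan = 26
Lower bound = max(max_job, ceil(total/4)) = max(24, 25) = 25
Ratio = 26 / 25 = 1.04

1.04


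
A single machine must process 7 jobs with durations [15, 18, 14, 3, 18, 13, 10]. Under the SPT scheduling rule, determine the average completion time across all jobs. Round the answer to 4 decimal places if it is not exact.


Sort jobs by processing time (SPT order): [3, 10, 13, 14, 15, 18, 18]
Compute completion times sequentially:
  Job 1: processing = 3, completes at 3
  Job 2: processing = 10, completes at 13
  Job 3: processing = 13, completes at 26
  Job 4: processing = 14, completes at 40
  Job 5: processing = 15, completes at 55
  Job 6: processing = 18, completes at 73
  Job 7: processing = 18, completes at 91
Sum of completion times = 301
Average completion time = 301/7 = 43.0

43.0


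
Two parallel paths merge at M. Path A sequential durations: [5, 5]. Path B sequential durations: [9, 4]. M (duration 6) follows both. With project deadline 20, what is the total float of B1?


Forward pass: ES(B1) = sum of predecessors on chain B = 0
EF = ES + duration = 0 + 9 = 9
Backward pass: LF(M) = deadline = 20; LS(M) = 20 - 6 = 14
LF(B1) = LS(M) - sum(successors on chain B) = 14 - 4 = 10
LS = LF - duration = 10 - 9 = 1
Total float = LS - ES = 1 - 0 = 1

1


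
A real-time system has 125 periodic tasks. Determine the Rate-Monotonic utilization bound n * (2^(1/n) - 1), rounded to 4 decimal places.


Compute 2^(1/125) = 1.0055605804
Subtract 1: 1.0055605804 - 1 = 0.0055605804
Multiply by n: 125 * 0.0055605804 = 0.6950725500
Round to 4 dp: 0.6951

0.6951


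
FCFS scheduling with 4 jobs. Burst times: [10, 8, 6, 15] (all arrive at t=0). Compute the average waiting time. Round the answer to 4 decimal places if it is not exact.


FCFS order (as given): [10, 8, 6, 15]
Waiting times:
  Job 1: wait = 0
  Job 2: wait = 10
  Job 3: wait = 18
  Job 4: wait = 24
Sum of waiting times = 52
Average waiting time = 52/4 = 13.0

13.0


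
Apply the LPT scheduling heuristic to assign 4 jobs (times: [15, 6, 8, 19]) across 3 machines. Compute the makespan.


Sort jobs in decreasing order (LPT): [19, 15, 8, 6]
Assign each job to the least loaded machine:
  Machine 1: jobs [19], load = 19
  Machine 2: jobs [15], load = 15
  Machine 3: jobs [8, 6], load = 14
Makespan = max load = 19

19


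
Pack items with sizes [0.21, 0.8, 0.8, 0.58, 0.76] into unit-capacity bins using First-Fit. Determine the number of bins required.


Place items sequentially using First-Fit:
  Item 0.21 -> new Bin 1
  Item 0.8 -> new Bin 2
  Item 0.8 -> new Bin 3
  Item 0.58 -> Bin 1 (now 0.79)
  Item 0.76 -> new Bin 4
Total bins used = 4

4


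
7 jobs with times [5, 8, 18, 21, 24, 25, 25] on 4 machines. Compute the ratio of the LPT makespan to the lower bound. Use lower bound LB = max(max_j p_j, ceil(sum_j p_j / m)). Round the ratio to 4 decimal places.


LPT order: [25, 25, 24, 21, 18, 8, 5]
Machine loads after assignment: [30, 25, 32, 39]
LPT makespan = 39
Lower bound = max(max_job, ceil(total/4)) = max(25, 32) = 32
Ratio = 39 / 32 = 1.2188

1.2188


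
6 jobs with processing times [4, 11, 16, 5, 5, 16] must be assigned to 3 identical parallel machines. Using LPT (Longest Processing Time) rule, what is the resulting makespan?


Sort jobs in decreasing order (LPT): [16, 16, 11, 5, 5, 4]
Assign each job to the least loaded machine:
  Machine 1: jobs [16, 5], load = 21
  Machine 2: jobs [16, 4], load = 20
  Machine 3: jobs [11, 5], load = 16
Makespan = max load = 21

21


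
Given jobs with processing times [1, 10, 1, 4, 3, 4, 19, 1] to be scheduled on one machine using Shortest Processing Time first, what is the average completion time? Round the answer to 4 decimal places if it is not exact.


Sort jobs by processing time (SPT order): [1, 1, 1, 3, 4, 4, 10, 19]
Compute completion times sequentially:
  Job 1: processing = 1, completes at 1
  Job 2: processing = 1, completes at 2
  Job 3: processing = 1, completes at 3
  Job 4: processing = 3, completes at 6
  Job 5: processing = 4, completes at 10
  Job 6: processing = 4, completes at 14
  Job 7: processing = 10, completes at 24
  Job 8: processing = 19, completes at 43
Sum of completion times = 103
Average completion time = 103/8 = 12.875

12.875


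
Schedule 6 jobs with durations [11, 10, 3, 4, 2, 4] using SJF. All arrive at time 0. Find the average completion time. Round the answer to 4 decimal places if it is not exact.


SJF order (ascending): [2, 3, 4, 4, 10, 11]
Completion times:
  Job 1: burst=2, C=2
  Job 2: burst=3, C=5
  Job 3: burst=4, C=9
  Job 4: burst=4, C=13
  Job 5: burst=10, C=23
  Job 6: burst=11, C=34
Average completion = 86/6 = 14.3333

14.3333


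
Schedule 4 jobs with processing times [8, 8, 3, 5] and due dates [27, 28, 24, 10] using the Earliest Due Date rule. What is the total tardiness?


Sort by due date (EDD order): [(5, 10), (3, 24), (8, 27), (8, 28)]
Compute completion times and tardiness:
  Job 1: p=5, d=10, C=5, tardiness=max(0,5-10)=0
  Job 2: p=3, d=24, C=8, tardiness=max(0,8-24)=0
  Job 3: p=8, d=27, C=16, tardiness=max(0,16-27)=0
  Job 4: p=8, d=28, C=24, tardiness=max(0,24-28)=0
Total tardiness = 0

0


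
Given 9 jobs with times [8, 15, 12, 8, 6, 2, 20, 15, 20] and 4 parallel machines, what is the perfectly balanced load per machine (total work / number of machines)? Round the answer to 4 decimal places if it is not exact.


Total processing time = 8 + 15 + 12 + 8 + 6 + 2 + 20 + 15 + 20 = 106
Number of machines = 4
Ideal balanced load = 106 / 4 = 26.5

26.5


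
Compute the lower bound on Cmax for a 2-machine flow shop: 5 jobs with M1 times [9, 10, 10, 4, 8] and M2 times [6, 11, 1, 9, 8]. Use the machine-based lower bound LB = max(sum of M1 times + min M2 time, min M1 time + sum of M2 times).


LB1 = sum(M1 times) + min(M2 times) = 41 + 1 = 42
LB2 = min(M1 times) + sum(M2 times) = 4 + 35 = 39
Lower bound = max(LB1, LB2) = max(42, 39) = 42

42


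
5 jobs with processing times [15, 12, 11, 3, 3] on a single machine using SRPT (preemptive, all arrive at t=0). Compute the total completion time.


Since all jobs arrive at t=0, SRPT equals SPT ordering.
SPT order: [3, 3, 11, 12, 15]
Completion times:
  Job 1: p=3, C=3
  Job 2: p=3, C=6
  Job 3: p=11, C=17
  Job 4: p=12, C=29
  Job 5: p=15, C=44
Total completion time = 3 + 6 + 17 + 29 + 44 = 99

99


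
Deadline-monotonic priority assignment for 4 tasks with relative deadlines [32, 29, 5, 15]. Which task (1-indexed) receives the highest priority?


Sort tasks by relative deadline (ascending):
  Task 3: deadline = 5
  Task 4: deadline = 15
  Task 2: deadline = 29
  Task 1: deadline = 32
Priority order (highest first): [3, 4, 2, 1]
Highest priority task = 3

3


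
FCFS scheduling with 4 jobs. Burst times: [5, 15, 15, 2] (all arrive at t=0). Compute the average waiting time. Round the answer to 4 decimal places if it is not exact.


FCFS order (as given): [5, 15, 15, 2]
Waiting times:
  Job 1: wait = 0
  Job 2: wait = 5
  Job 3: wait = 20
  Job 4: wait = 35
Sum of waiting times = 60
Average waiting time = 60/4 = 15.0

15.0


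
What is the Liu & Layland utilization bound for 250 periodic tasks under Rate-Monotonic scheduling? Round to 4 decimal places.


Compute 2^(1/250) = 1.0027764359
Subtract 1: 1.0027764359 - 1 = 0.0027764359
Multiply by n: 250 * 0.0027764359 = 0.6941089750
Round to 4 dp: 0.6941

0.6941


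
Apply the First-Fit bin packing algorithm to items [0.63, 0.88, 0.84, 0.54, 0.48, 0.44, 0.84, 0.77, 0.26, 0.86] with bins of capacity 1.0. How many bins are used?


Place items sequentially using First-Fit:
  Item 0.63 -> new Bin 1
  Item 0.88 -> new Bin 2
  Item 0.84 -> new Bin 3
  Item 0.54 -> new Bin 4
  Item 0.48 -> new Bin 5
  Item 0.44 -> Bin 4 (now 0.98)
  Item 0.84 -> new Bin 6
  Item 0.77 -> new Bin 7
  Item 0.26 -> Bin 1 (now 0.89)
  Item 0.86 -> new Bin 8
Total bins used = 8

8


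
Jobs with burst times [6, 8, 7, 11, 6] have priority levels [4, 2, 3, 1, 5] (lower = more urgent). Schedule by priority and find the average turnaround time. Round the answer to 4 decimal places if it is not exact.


Sort by priority (ascending = highest first):
Order: [(1, 11), (2, 8), (3, 7), (4, 6), (5, 6)]
Completion times:
  Priority 1, burst=11, C=11
  Priority 2, burst=8, C=19
  Priority 3, burst=7, C=26
  Priority 4, burst=6, C=32
  Priority 5, burst=6, C=38
Average turnaround = 126/5 = 25.2

25.2


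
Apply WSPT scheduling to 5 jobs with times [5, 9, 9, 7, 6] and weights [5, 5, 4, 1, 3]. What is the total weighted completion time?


Compute p/w ratios and sort ascending (WSPT): [(5, 5), (9, 5), (6, 3), (9, 4), (7, 1)]
Compute weighted completion times:
  Job (p=5,w=5): C=5, w*C=5*5=25
  Job (p=9,w=5): C=14, w*C=5*14=70
  Job (p=6,w=3): C=20, w*C=3*20=60
  Job (p=9,w=4): C=29, w*C=4*29=116
  Job (p=7,w=1): C=36, w*C=1*36=36
Total weighted completion time = 307

307


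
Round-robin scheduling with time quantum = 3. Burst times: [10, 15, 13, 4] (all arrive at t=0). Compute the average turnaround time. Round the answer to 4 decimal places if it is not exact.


Time quantum = 3
Execution trace:
  J1 runs 3 units, time = 3
  J2 runs 3 units, time = 6
  J3 runs 3 units, time = 9
  J4 runs 3 units, time = 12
  J1 runs 3 units, time = 15
  J2 runs 3 units, time = 18
  J3 runs 3 units, time = 21
  J4 runs 1 units, time = 22
  J1 runs 3 units, time = 25
  J2 runs 3 units, time = 28
  J3 runs 3 units, time = 31
  J1 runs 1 units, time = 32
  J2 runs 3 units, time = 35
  J3 runs 3 units, time = 38
  J2 runs 3 units, time = 41
  J3 runs 1 units, time = 42
Finish times: [32, 41, 42, 22]
Average turnaround = 137/4 = 34.25

34.25


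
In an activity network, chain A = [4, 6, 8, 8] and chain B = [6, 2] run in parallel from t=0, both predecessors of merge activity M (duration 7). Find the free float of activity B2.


ES(B2) = sum of predecessors on chain B = 6
EF(B2) = ES + duration = 6 + 2 = 8
Successor of B2 is M. ES(M) = max(sum(A), sum(B)) = max(26, 8) = 26
Free float = ES(successor) - EF(current) = 26 - 8 = 18

18


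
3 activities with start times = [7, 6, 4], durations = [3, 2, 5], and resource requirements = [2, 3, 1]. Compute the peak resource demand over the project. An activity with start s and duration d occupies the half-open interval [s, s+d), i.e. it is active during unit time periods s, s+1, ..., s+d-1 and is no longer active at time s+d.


Each activity i is active on [start_i, start_i + duration_i).
Compute total resource usage per time slot:
  t=0: active resources = [], total = 0
  t=1: active resources = [], total = 0
  t=2: active resources = [], total = 0
  t=3: active resources = [], total = 0
  t=4: active resources = [1], total = 1
  t=5: active resources = [1], total = 1
  t=6: active resources = [3, 1], total = 4
  t=7: active resources = [2, 3, 1], total = 6
  t=8: active resources = [2, 1], total = 3
  t=9: active resources = [2], total = 2
Peak resource demand = 6

6


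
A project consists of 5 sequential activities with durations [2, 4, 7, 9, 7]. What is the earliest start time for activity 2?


Activity 2 starts after activities 1 through 1 complete.
Predecessor durations: [2]
ES = 2 = 2

2


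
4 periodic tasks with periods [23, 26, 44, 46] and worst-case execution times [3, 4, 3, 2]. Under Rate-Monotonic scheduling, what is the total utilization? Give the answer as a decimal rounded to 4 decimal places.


Compute individual utilizations (exact fractions):
  Task 1: C/T = 3/23 (approx. 0.1304)
  Task 2: C/T = 4/26 = 2/13 (approx. 0.1538)
  Task 3: C/T = 3/44 (approx. 0.0682)
  Task 4: C/T = 2/46 = 1/23 (approx. 0.0435)
Total utilization U = 3/23 + 2/13 + 3/44 + 1/23 = 5209/13156
Rounded to 4 decimal places: U = 0.3959
RM (Liu & Layland) bound for 4 tasks = 0.756828; compare with U = 5209/13156 (approx. 0.395941)
U <= bound, so schedulable by RM sufficient condition.

0.3959


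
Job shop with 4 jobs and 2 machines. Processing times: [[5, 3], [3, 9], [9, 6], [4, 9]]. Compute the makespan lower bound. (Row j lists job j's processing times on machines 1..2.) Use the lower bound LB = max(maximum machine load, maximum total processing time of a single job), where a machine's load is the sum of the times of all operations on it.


Machine loads:
  Machine 1: 5 + 3 + 9 + 4 = 21
  Machine 2: 3 + 9 + 6 + 9 = 27
Max machine load = 27
Job totals:
  Job 1: 8
  Job 2: 12
  Job 3: 15
  Job 4: 13
Max job total = 15
Lower bound = max(27, 15) = 27

27


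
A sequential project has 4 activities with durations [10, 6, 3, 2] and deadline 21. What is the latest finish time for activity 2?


LF(activity 2) = deadline - sum of successor durations
Successors: activities 3 through 4 with durations [3, 2]
Sum of successor durations = 5
LF = 21 - 5 = 16

16


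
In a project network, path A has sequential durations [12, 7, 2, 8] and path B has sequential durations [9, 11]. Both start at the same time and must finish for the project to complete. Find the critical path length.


Path A total = 12 + 7 + 2 + 8 = 29
Path B total = 9 + 11 = 20
Critical path = longest path = max(29, 20) = 29

29


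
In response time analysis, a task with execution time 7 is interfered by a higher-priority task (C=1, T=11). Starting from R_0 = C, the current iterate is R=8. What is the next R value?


R_next = C + ceil(R_prev / T_hp) * C_hp
ceil(8 / 11) = ceil(0.7273) = 1
Interference = 1 * 1 = 1
R_next = 7 + 1 = 8
R_next = R_prev, so the iteration has converged (response time = 8).

8
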